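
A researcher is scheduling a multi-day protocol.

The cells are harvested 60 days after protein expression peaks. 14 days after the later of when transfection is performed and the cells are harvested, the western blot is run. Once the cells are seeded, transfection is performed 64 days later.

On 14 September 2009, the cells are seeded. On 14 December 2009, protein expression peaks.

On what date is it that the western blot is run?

The cells are seeded: Sep 14, 2009.
Transfection is performed: Sep 14, 2009 + 64 days = Nov 17, 2009.
Protein expression peaks: Dec 14, 2009.
The cells are harvested: Dec 14, 2009 + 60 days = Feb 12, 2010.
Both prerequisites met — transfection is performed (Nov 17, 2009), the cells are harvested (Feb 12, 2010); the later is Feb 12, 2010.
The western blot is run: Feb 12, 2010 + 14 days = Feb 26, 2010.

26 February 2010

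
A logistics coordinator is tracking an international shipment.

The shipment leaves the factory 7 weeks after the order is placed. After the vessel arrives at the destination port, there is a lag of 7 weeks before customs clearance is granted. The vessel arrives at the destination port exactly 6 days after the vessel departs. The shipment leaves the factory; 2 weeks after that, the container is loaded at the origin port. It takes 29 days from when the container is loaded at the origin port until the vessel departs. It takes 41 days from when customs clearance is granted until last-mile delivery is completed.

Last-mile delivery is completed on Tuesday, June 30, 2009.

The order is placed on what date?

Last-mile delivery is completed: Jun 30, 2009.
Customs clearance is granted: Jun 30, 2009 − 41 days = May 20, 2009.
The vessel arrives at the destination port: May 20, 2009 − 7 weeks = Apr 1, 2009.
The vessel departs: Apr 1, 2009 − 6 days = Mar 26, 2009.
The container is loaded at the origin port: Mar 26, 2009 − 29 days = Feb 25, 2009.
The shipment leaves the factory: Feb 25, 2009 − 2 weeks = Feb 11, 2009.
The order is placed: Feb 11, 2009 − 7 weeks = Dec 24, 2008.

Wednesday, December 24, 2008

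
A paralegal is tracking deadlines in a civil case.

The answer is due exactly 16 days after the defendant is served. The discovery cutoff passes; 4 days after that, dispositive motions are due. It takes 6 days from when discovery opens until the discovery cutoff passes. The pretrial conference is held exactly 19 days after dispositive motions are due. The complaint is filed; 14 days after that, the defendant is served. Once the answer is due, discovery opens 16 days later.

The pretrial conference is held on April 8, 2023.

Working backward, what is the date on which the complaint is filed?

January 23, 2023

The pretrial conference is held: Apr 8, 2023.
Dispositive motions are due: Apr 8, 2023 − 19 days = Mar 20, 2023.
The discovery cutoff passes: Mar 20, 2023 − 4 days = Mar 16, 2023.
Discovery opens: Mar 16, 2023 − 6 days = Mar 10, 2023.
The answer is due: Mar 10, 2023 − 16 days = Feb 22, 2023.
The defendant is served: Feb 22, 2023 − 16 days = Feb 6, 2023.
The complaint is filed: Feb 6, 2023 − 14 days = Jan 23, 2023.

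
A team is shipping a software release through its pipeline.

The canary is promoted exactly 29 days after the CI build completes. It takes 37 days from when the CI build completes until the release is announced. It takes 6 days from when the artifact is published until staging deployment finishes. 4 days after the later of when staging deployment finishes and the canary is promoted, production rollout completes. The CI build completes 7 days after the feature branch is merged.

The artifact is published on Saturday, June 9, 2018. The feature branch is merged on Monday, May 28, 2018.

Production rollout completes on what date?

The artifact is published: Jun 9, 2018.
Staging deployment finishes: Jun 9, 2018 + 6 days = Jun 15, 2018.
The feature branch is merged: May 28, 2018.
The CI build completes: May 28, 2018 + 7 days = Jun 4, 2018.
The canary is promoted: Jun 4, 2018 + 29 days = Jul 3, 2018.
Both prerequisites met — staging deployment finishes (Jun 15, 2018), the canary is promoted (Jul 3, 2018); the later is Jul 3, 2018.
Production rollout completes: Jul 3, 2018 + 4 days = Jul 7, 2018.

Saturday, July 7, 2018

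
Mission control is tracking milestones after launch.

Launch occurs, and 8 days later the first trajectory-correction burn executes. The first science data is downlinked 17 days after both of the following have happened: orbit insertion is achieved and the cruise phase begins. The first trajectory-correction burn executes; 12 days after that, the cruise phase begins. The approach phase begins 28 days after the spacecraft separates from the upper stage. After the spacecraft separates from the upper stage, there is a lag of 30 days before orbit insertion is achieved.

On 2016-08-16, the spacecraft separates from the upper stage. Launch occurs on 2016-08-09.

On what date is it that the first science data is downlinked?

2016-10-02

The spacecraft separates from the upper stage: Aug 16, 2016.
Orbit insertion is achieved: Aug 16, 2016 + 30 days = Sep 15, 2016.
Launch occurs: Aug 9, 2016.
The first trajectory-correction burn executes: Aug 9, 2016 + 8 days = Aug 17, 2016.
The cruise phase begins: Aug 17, 2016 + 12 days = Aug 29, 2016.
Both prerequisites met — orbit insertion is achieved (Sep 15, 2016), the cruise phase begins (Aug 29, 2016); the later is Sep 15, 2016.
The first science data is downlinked: Sep 15, 2016 + 17 days = Oct 2, 2016.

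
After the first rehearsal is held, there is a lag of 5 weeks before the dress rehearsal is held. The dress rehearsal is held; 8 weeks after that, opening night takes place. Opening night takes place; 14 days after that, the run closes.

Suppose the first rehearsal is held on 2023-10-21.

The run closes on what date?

The first rehearsal is held: Oct 21, 2023.
The dress rehearsal is held: Oct 21, 2023 + 5 weeks = Nov 25, 2023.
Opening night takes place: Nov 25, 2023 + 8 weeks = Jan 20, 2024.
The run closes: Jan 20, 2024 + 14 days = Feb 3, 2024.

2024-02-03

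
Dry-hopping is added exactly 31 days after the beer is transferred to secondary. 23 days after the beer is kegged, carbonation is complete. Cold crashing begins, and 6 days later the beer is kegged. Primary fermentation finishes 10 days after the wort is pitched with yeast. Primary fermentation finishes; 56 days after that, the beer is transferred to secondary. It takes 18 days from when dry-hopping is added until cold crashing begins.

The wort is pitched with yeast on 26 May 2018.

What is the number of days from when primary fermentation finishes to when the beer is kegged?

111 days

Causal path: primary fermentation finishes → the beer is transferred to secondary → dry-hopping is added → cold crashing begins → the beer is kegged.
Total delay along the path: 56 + 31 + 18 + 6 = 111 days.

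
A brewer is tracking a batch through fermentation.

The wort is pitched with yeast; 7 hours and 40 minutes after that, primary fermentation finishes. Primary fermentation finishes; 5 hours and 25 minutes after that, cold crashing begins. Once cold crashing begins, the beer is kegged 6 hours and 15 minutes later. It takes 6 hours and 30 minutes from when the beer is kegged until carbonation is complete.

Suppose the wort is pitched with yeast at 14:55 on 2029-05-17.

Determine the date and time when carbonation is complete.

16:45 on 2029-05-18

The wort is pitched with yeast: 14:55 May 17, 2029.
Primary fermentation finishes: 14:55 May 17, 2029 + 7h40m = 22:35 May 17, 2029.
Cold crashing begins: 22:35 May 17, 2029 + 5h25m = 04:00 May 18, 2029.
The beer is kegged: 04:00 May 18, 2029 + 6h15m = 10:15 May 18, 2029.
Carbonation is complete: 10:15 May 18, 2029 + 6h30m = 16:45 May 18, 2029.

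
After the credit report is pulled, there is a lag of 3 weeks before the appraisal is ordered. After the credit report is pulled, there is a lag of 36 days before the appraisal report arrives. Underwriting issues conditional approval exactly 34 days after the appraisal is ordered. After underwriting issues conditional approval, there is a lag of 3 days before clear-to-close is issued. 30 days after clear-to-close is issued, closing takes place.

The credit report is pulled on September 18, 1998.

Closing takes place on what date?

December 15, 1998

The credit report is pulled: Sep 18, 1998.
The appraisal is ordered: Sep 18, 1998 + 3 weeks = Oct 9, 1998.
Underwriting issues conditional approval: Oct 9, 1998 + 34 days = Nov 12, 1998.
Clear-to-close is issued: Nov 12, 1998 + 3 days = Nov 15, 1998.
Closing takes place: Nov 15, 1998 + 30 days = Dec 15, 1998.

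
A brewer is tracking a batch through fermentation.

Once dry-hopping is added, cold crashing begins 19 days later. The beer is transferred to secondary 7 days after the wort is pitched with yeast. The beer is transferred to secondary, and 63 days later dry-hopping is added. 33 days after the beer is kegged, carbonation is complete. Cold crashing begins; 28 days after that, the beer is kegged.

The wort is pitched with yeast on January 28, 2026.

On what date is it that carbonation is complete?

June 27, 2026

The wort is pitched with yeast: Jan 28, 2026.
The beer is transferred to secondary: Jan 28, 2026 + 7 days = Feb 4, 2026.
Dry-hopping is added: Feb 4, 2026 + 63 days = Apr 8, 2026.
Cold crashing begins: Apr 8, 2026 + 19 days = Apr 27, 2026.
The beer is kegged: Apr 27, 2026 + 28 days = May 25, 2026.
Carbonation is complete: May 25, 2026 + 33 days = Jun 27, 2026.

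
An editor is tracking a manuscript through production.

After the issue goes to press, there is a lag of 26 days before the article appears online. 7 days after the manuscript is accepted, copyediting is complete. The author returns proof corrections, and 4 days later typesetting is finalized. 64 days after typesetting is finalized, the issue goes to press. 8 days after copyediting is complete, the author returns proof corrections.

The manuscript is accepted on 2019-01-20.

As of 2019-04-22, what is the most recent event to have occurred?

The manuscript is accepted: Jan 20, 2019.
Copyediting is complete: Jan 20, 2019 + 7 days = Jan 27, 2019.
The author returns proof corrections: Jan 27, 2019 + 8 days = Feb 4, 2019.
Typesetting is finalized: Feb 4, 2019 + 4 days = Feb 8, 2019.
The issue goes to press: Feb 8, 2019 + 64 days = Apr 13, 2019.
The article appears online: Apr 13, 2019 + 26 days = May 9, 2019.
Apr 22, 2019 falls between when the issue goes to press (Apr 13, 2019) and when the article appears online (May 9, 2019).

The issue goes to press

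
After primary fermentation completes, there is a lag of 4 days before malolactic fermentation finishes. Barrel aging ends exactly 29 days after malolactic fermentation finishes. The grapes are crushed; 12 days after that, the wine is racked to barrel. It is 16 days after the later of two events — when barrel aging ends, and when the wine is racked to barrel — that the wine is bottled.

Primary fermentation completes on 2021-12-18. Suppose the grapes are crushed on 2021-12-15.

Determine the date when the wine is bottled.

Primary fermentation completes: Dec 18, 2021.
Malolactic fermentation finishes: Dec 18, 2021 + 4 days = Dec 22, 2021.
Barrel aging ends: Dec 22, 2021 + 29 days = Jan 20, 2022.
The grapes are crushed: Dec 15, 2021.
The wine is racked to barrel: Dec 15, 2021 + 12 days = Dec 27, 2021.
Both prerequisites met — barrel aging ends (Jan 20, 2022), the wine is racked to barrel (Dec 27, 2021); the later is Jan 20, 2022.
The wine is bottled: Jan 20, 2022 + 16 days = Feb 5, 2022.

2022-02-05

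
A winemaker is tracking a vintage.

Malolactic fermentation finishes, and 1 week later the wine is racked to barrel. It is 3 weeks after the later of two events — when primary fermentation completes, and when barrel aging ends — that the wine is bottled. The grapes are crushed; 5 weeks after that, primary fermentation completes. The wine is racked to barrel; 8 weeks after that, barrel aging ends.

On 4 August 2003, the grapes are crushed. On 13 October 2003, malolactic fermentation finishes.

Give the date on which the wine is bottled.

The grapes are crushed: Aug 4, 2003.
Primary fermentation completes: Aug 4, 2003 + 5 weeks = Sep 8, 2003.
Malolactic fermentation finishes: Oct 13, 2003.
The wine is racked to barrel: Oct 13, 2003 + 1 week = Oct 20, 2003.
Barrel aging ends: Oct 20, 2003 + 8 weeks = Dec 15, 2003.
Both prerequisites met — primary fermentation completes (Sep 8, 2003), barrel aging ends (Dec 15, 2003); the later is Dec 15, 2003.
The wine is bottled: Dec 15, 2003 + 3 weeks = Jan 5, 2004.

5 January 2004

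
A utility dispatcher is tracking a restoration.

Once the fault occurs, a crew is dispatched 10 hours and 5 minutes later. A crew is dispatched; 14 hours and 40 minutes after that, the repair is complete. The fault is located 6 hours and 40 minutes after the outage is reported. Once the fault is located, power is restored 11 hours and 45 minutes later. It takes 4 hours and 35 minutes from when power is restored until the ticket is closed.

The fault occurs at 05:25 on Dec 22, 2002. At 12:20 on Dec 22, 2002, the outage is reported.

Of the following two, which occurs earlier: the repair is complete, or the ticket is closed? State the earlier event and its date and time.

The repair is complete — 06:10 on Dec 23, 2002

The fault occurs: 05:25 Dec 22, 2002.
A crew is dispatched: 05:25 Dec 22, 2002 + 10h05m = 15:30 Dec 22, 2002.
The repair is complete: 15:30 Dec 22, 2002 + 14h40m = 06:10 Dec 23, 2002.
The outage is reported: 12:20 Dec 22, 2002.
The fault is located: 12:20 Dec 22, 2002 + 6h40m = 19:00 Dec 22, 2002.
Power is restored: 19:00 Dec 22, 2002 + 11h45m = 06:45 Dec 23, 2002.
The ticket is closed: 06:45 Dec 23, 2002 + 4h35m = 11:20 Dec 23, 2002.
Comparing: the repair is complete at 06:10 Dec 23, 2002 vs the ticket is closed at 11:20 Dec 23, 2002. Earlier: the repair is complete.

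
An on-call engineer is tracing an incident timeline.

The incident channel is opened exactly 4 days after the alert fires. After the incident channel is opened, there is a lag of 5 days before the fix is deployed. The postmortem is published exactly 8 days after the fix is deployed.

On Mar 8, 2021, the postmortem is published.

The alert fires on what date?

Feb 19, 2021

The postmortem is published: Mar 8, 2021.
The fix is deployed: Mar 8, 2021 − 8 days = Feb 28, 2021.
The incident channel is opened: Feb 28, 2021 − 5 days = Feb 23, 2021.
The alert fires: Feb 23, 2021 − 4 days = Feb 19, 2021.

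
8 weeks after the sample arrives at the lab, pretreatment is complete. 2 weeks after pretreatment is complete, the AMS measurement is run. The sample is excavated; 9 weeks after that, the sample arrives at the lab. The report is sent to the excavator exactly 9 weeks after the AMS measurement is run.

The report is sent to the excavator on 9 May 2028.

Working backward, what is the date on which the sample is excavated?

26 October 2027

The report is sent to the excavator: May 9, 2028.
The AMS measurement is run: May 9, 2028 − 9 weeks = Mar 7, 2028.
Pretreatment is complete: Mar 7, 2028 − 2 weeks = Feb 22, 2028.
The sample arrives at the lab: Feb 22, 2028 − 8 weeks = Dec 28, 2027.
The sample is excavated: Dec 28, 2027 − 9 weeks = Oct 26, 2027.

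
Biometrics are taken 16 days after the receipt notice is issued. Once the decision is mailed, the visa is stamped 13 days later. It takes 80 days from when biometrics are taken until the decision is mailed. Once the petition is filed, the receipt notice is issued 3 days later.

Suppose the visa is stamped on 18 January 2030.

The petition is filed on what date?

The visa is stamped: Jan 18, 2030.
The decision is mailed: Jan 18, 2030 − 13 days = Jan 5, 2030.
Biometrics are taken: Jan 5, 2030 − 80 days = Oct 17, 2029.
The receipt notice is issued: Oct 17, 2029 − 16 days = Oct 1, 2029.
The petition is filed: Oct 1, 2029 − 3 days = Sep 28, 2029.

28 September 2029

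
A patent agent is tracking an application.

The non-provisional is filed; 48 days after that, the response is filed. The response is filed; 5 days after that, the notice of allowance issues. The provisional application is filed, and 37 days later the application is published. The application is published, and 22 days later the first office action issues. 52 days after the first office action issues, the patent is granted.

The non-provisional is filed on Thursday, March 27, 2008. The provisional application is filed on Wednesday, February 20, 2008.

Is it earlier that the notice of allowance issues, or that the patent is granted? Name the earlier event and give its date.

The non-provisional is filed: Mar 27, 2008.
The response is filed: Mar 27, 2008 + 48 days = May 14, 2008.
The notice of allowance issues: May 14, 2008 + 5 days = May 19, 2008.
The provisional application is filed: Feb 20, 2008.
The application is published: Feb 20, 2008 + 37 days = Mar 28, 2008.
The first office action issues: Mar 28, 2008 + 22 days = Apr 19, 2008.
The patent is granted: Apr 19, 2008 + 52 days = Jun 10, 2008.
Comparing: the notice of allowance issues on May 19, 2008 vs the patent is granted on Jun 10, 2008. Earlier: the notice of allowance issues.

The notice of allowance issues — Monday, May 19, 2008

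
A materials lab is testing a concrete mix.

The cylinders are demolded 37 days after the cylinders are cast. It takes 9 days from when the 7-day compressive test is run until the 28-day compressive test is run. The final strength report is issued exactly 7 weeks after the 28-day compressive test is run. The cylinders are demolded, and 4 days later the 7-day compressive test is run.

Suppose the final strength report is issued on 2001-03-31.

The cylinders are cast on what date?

The final strength report is issued: Mar 31, 2001.
The 28-day compressive test is run: Mar 31, 2001 − 7 weeks = Feb 10, 2001.
The 7-day compressive test is run: Feb 10, 2001 − 9 days = Feb 1, 2001.
The cylinders are demolded: Feb 1, 2001 − 4 days = Jan 28, 2001.
The cylinders are cast: Jan 28, 2001 − 37 days = Dec 22, 2000.

2000-12-22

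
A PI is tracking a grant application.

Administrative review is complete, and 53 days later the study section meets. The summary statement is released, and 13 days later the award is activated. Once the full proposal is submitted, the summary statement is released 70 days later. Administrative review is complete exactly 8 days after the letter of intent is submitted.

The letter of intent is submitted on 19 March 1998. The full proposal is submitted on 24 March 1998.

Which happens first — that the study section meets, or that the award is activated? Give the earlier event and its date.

The study section meets — 19 May 1998

The letter of intent is submitted: Mar 19, 1998.
Administrative review is complete: Mar 19, 1998 + 8 days = Mar 27, 1998.
The study section meets: Mar 27, 1998 + 53 days = May 19, 1998.
The full proposal is submitted: Mar 24, 1998.
The summary statement is released: Mar 24, 1998 + 70 days = Jun 2, 1998.
The award is activated: Jun 2, 1998 + 13 days = Jun 15, 1998.
Comparing: the study section meets on May 19, 1998 vs the award is activated on Jun 15, 1998. Earlier: the study section meets.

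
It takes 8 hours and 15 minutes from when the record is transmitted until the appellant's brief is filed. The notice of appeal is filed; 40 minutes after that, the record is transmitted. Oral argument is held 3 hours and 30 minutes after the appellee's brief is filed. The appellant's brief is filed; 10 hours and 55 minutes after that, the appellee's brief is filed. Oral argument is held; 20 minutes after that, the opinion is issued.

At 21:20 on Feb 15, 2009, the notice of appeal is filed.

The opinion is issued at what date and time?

21:00 on Feb 16, 2009

The notice of appeal is filed: 21:20 Feb 15, 2009.
The record is transmitted: 21:20 Feb 15, 2009 + 40m = 22:00 Feb 15, 2009.
The appellant's brief is filed: 22:00 Feb 15, 2009 + 8h15m = 06:15 Feb 16, 2009.
The appellee's brief is filed: 06:15 Feb 16, 2009 + 10h55m = 17:10 Feb 16, 2009.
Oral argument is held: 17:10 Feb 16, 2009 + 3h30m = 20:40 Feb 16, 2009.
The opinion is issued: 20:40 Feb 16, 2009 + 20m = 21:00 Feb 16, 2009.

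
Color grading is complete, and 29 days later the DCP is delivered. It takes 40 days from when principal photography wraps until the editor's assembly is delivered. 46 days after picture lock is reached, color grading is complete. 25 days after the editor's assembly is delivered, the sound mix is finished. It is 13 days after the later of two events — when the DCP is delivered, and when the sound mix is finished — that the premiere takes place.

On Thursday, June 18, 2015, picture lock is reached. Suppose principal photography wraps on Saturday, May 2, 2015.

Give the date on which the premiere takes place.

Picture lock is reached: Jun 18, 2015.
Color grading is complete: Jun 18, 2015 + 46 days = Aug 3, 2015.
The DCP is delivered: Aug 3, 2015 + 29 days = Sep 1, 2015.
Principal photography wraps: May 2, 2015.
The editor's assembly is delivered: May 2, 2015 + 40 days = Jun 11, 2015.
The sound mix is finished: Jun 11, 2015 + 25 days = Jul 6, 2015.
Both prerequisites met — the DCP is delivered (Sep 1, 2015), the sound mix is finished (Jul 6, 2015); the later is Sep 1, 2015.
The premiere takes place: Sep 1, 2015 + 13 days = Sep 14, 2015.

Monday, September 14, 2015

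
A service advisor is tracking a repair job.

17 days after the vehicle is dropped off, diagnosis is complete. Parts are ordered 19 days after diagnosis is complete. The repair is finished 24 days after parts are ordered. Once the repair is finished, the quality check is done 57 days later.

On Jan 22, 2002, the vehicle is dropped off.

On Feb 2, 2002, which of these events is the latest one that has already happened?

The vehicle is dropped off

The vehicle is dropped off: Jan 22, 2002.
Diagnosis is complete: Jan 22, 2002 + 17 days = Feb 8, 2002.
Parts are ordered: Feb 8, 2002 + 19 days = Feb 27, 2002.
The repair is finished: Feb 27, 2002 + 24 days = Mar 23, 2002.
The quality check is done: Mar 23, 2002 + 57 days = May 19, 2002.
Feb 2, 2002 falls between when the vehicle is dropped off (Jan 22, 2002) and when diagnosis is complete (Feb 8, 2002).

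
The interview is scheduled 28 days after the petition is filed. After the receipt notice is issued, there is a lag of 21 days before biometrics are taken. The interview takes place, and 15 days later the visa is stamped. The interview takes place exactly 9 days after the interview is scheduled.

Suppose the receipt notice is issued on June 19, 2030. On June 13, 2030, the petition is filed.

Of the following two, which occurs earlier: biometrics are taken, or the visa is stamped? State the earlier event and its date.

The receipt notice is issued: Jun 19, 2030.
Biometrics are taken: Jun 19, 2030 + 21 days = Jul 10, 2030.
The petition is filed: Jun 13, 2030.
The interview is scheduled: Jun 13, 2030 + 28 days = Jul 11, 2030.
The interview takes place: Jul 11, 2030 + 9 days = Jul 20, 2030.
The visa is stamped: Jul 20, 2030 + 15 days = Aug 4, 2030.
Comparing: biometrics are taken on Jul 10, 2030 vs the visa is stamped on Aug 4, 2030. Earlier: biometrics are taken.

Biometrics are taken — July 10, 2030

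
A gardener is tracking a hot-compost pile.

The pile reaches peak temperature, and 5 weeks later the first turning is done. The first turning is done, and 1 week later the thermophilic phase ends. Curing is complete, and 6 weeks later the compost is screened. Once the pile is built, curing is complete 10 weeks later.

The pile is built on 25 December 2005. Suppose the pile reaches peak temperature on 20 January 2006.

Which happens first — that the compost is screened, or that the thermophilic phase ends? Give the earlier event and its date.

The pile is built: Dec 25, 2005.
Curing is complete: Dec 25, 2005 + 10 weeks = Mar 5, 2006.
The compost is screened: Mar 5, 2006 + 6 weeks = Apr 16, 2006.
The pile reaches peak temperature: Jan 20, 2006.
The first turning is done: Jan 20, 2006 + 5 weeks = Feb 24, 2006.
The thermophilic phase ends: Feb 24, 2006 + 1 week = Mar 3, 2006.
Comparing: the compost is screened on Apr 16, 2006 vs the thermophilic phase ends on Mar 3, 2006. Earlier: the thermophilic phase ends.

The thermophilic phase ends — 3 March 2006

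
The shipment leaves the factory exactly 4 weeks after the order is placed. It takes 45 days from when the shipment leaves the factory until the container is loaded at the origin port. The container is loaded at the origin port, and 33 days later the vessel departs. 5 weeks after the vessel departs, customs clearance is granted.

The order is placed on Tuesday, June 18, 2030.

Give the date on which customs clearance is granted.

The order is placed: Jun 18, 2030.
The shipment leaves the factory: Jun 18, 2030 + 4 weeks = Jul 16, 2030.
The container is loaded at the origin port: Jul 16, 2030 + 45 days = Aug 30, 2030.
The vessel departs: Aug 30, 2030 + 33 days = Oct 2, 2030.
Customs clearance is granted: Oct 2, 2030 + 5 weeks = Nov 6, 2030.

Wednesday, November 6, 2030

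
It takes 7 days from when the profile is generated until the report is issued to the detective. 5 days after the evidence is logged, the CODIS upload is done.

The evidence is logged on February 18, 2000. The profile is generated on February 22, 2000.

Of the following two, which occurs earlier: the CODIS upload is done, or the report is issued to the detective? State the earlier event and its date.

The evidence is logged: Feb 18, 2000.
The CODIS upload is done: Feb 18, 2000 + 5 days = Feb 23, 2000.
The profile is generated: Feb 22, 2000.
The report is issued to the detective: Feb 22, 2000 + 7 days = Feb 29, 2000.
Comparing: the CODIS upload is done on Feb 23, 2000 vs the report is issued to the detective on Feb 29, 2000. Earlier: the CODIS upload is done.

The CODIS upload is done — February 23, 2000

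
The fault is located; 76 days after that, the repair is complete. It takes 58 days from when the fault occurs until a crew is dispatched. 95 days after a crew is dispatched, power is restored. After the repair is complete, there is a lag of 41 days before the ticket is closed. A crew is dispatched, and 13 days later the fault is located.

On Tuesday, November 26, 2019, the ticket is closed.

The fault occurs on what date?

Wednesday, May 22, 2019

The ticket is closed: Nov 26, 2019.
The repair is complete: Nov 26, 2019 − 41 days = Oct 16, 2019.
The fault is located: Oct 16, 2019 − 76 days = Aug 1, 2019.
A crew is dispatched: Aug 1, 2019 − 13 days = Jul 19, 2019.
The fault occurs: Jul 19, 2019 − 58 days = May 22, 2019.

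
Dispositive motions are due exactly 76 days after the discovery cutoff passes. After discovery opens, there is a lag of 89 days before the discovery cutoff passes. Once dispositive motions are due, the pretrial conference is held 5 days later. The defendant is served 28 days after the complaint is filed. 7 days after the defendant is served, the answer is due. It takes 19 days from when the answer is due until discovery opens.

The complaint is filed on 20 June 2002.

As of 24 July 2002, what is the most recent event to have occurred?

The complaint is filed: Jun 20, 2002.
The defendant is served: Jun 20, 2002 + 28 days = Jul 18, 2002.
The answer is due: Jul 18, 2002 + 7 days = Jul 25, 2002.
Discovery opens: Jul 25, 2002 + 19 days = Aug 13, 2002.
The discovery cutoff passes: Aug 13, 2002 + 89 days = Nov 10, 2002.
Dispositive motions are due: Nov 10, 2002 + 76 days = Jan 25, 2003.
The pretrial conference is held: Jan 25, 2003 + 5 days = Jan 30, 2003.
Jul 24, 2002 falls between when the defendant is served (Jul 18, 2002) and when the answer is due (Jul 25, 2002).

The defendant is served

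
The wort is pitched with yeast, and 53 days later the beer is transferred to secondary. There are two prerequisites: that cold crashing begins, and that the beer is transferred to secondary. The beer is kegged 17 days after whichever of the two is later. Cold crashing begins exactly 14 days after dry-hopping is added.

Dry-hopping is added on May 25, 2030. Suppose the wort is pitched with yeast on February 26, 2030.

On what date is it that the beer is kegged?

June 25, 2030

Dry-hopping is added: May 25, 2030.
Cold crashing begins: May 25, 2030 + 14 days = Jun 8, 2030.
The wort is pitched with yeast: Feb 26, 2030.
The beer is transferred to secondary: Feb 26, 2030 + 53 days = Apr 20, 2030.
Both prerequisites met — cold crashing begins (Jun 8, 2030), the beer is transferred to secondary (Apr 20, 2030); the later is Jun 8, 2030.
The beer is kegged: Jun 8, 2030 + 17 days = Jun 25, 2030.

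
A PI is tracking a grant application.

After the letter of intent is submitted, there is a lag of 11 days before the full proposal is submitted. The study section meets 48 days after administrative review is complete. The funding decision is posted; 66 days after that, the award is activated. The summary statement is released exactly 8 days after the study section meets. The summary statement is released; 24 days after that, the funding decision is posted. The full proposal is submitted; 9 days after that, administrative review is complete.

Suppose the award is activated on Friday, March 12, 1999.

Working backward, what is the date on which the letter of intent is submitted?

The award is activated: Mar 12, 1999.
The funding decision is posted: Mar 12, 1999 − 66 days = Jan 5, 1999.
The summary statement is released: Jan 5, 1999 − 24 days = Dec 12, 1998.
The study section meets: Dec 12, 1998 − 8 days = Dec 4, 1998.
Administrative review is complete: Dec 4, 1998 − 48 days = Oct 17, 1998.
The full proposal is submitted: Oct 17, 1998 − 9 days = Oct 8, 1998.
The letter of intent is submitted: Oct 8, 1998 − 11 days = Sep 27, 1998.

Sunday, September 27, 1998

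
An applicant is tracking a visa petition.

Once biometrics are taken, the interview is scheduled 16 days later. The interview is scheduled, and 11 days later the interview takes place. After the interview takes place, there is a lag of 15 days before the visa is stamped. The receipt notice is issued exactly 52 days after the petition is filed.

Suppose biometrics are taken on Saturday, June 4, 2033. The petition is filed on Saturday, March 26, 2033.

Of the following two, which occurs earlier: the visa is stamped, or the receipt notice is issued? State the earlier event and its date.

Biometrics are taken: Jun 4, 2033.
The interview is scheduled: Jun 4, 2033 + 16 days = Jun 20, 2033.
The interview takes place: Jun 20, 2033 + 11 days = Jul 1, 2033.
The visa is stamped: Jul 1, 2033 + 15 days = Jul 16, 2033.
The petition is filed: Mar 26, 2033.
The receipt notice is issued: Mar 26, 2033 + 52 days = May 17, 2033.
Comparing: the visa is stamped on Jul 16, 2033 vs the receipt notice is issued on May 17, 2033. Earlier: the receipt notice is issued.

The receipt notice is issued — Tuesday, May 17, 2033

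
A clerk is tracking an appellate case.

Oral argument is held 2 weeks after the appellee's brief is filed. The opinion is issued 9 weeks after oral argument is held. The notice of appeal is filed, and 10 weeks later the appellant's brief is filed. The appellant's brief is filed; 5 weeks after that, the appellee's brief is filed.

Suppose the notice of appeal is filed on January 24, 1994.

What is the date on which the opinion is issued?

The notice of appeal is filed: Jan 24, 1994.
The appellant's brief is filed: Jan 24, 1994 + 10 weeks = Apr 4, 1994.
The appellee's brief is filed: Apr 4, 1994 + 5 weeks = May 9, 1994.
Oral argument is held: May 9, 1994 + 2 weeks = May 23, 1994.
The opinion is issued: May 23, 1994 + 9 weeks = Jul 25, 1994.

July 25, 1994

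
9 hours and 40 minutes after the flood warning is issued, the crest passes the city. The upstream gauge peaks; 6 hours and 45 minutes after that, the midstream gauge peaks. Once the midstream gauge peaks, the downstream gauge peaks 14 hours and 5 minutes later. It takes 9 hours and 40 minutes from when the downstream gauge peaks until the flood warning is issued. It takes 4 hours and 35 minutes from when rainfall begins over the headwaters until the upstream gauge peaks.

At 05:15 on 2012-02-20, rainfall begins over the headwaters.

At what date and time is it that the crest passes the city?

02:00 on 2012-02-22

Rainfall begins over the headwaters: 05:15 Feb 20, 2012.
The upstream gauge peaks: 05:15 Feb 20, 2012 + 4h35m = 09:50 Feb 20, 2012.
The midstream gauge peaks: 09:50 Feb 20, 2012 + 6h45m = 16:35 Feb 20, 2012.
The downstream gauge peaks: 16:35 Feb 20, 2012 + 14h05m = 06:40 Feb 21, 2012.
The flood warning is issued: 06:40 Feb 21, 2012 + 9h40m = 16:20 Feb 21, 2012.
The crest passes the city: 16:20 Feb 21, 2012 + 9h40m = 02:00 Feb 22, 2012.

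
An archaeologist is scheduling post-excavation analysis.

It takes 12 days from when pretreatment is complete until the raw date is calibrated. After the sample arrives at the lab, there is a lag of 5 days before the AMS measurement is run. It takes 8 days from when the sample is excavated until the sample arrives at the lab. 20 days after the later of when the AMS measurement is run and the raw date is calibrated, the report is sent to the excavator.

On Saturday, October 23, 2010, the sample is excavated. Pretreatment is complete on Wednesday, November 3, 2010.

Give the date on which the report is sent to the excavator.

The sample is excavated: Oct 23, 2010.
The sample arrives at the lab: Oct 23, 2010 + 8 days = Oct 31, 2010.
The AMS measurement is run: Oct 31, 2010 + 5 days = Nov 5, 2010.
Pretreatment is complete: Nov 3, 2010.
The raw date is calibrated: Nov 3, 2010 + 12 days = Nov 15, 2010.
Both prerequisites met — the AMS measurement is run (Nov 5, 2010), the raw date is calibrated (Nov 15, 2010); the later is Nov 15, 2010.
The report is sent to the excavator: Nov 15, 2010 + 20 days = Dec 5, 2010.

Sunday, December 5, 2010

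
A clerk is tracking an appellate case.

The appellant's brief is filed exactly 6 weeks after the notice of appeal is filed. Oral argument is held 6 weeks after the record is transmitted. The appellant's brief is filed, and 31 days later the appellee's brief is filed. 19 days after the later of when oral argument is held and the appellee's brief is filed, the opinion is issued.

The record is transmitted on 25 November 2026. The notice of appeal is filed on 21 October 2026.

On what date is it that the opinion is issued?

The record is transmitted: Nov 25, 2026.
Oral argument is held: Nov 25, 2026 + 6 weeks = Jan 6, 2027.
The notice of appeal is filed: Oct 21, 2026.
The appellant's brief is filed: Oct 21, 2026 + 6 weeks = Dec 2, 2026.
The appellee's brief is filed: Dec 2, 2026 + 31 days = Jan 2, 2027.
Both prerequisites met — oral argument is held (Jan 6, 2027), the appellee's brief is filed (Jan 2, 2027); the later is Jan 6, 2027.
The opinion is issued: Jan 6, 2027 + 19 days = Jan 25, 2027.

25 January 2027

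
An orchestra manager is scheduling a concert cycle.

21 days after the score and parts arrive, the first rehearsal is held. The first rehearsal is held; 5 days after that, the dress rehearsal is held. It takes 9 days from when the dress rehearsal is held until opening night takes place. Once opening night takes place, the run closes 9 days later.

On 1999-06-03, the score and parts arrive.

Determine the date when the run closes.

1999-07-17

The score and parts arrive: Jun 3, 1999.
The first rehearsal is held: Jun 3, 1999 + 21 days = Jun 24, 1999.
The dress rehearsal is held: Jun 24, 1999 + 5 days = Jun 29, 1999.
Opening night takes place: Jun 29, 1999 + 9 days = Jul 8, 1999.
The run closes: Jul 8, 1999 + 9 days = Jul 17, 1999.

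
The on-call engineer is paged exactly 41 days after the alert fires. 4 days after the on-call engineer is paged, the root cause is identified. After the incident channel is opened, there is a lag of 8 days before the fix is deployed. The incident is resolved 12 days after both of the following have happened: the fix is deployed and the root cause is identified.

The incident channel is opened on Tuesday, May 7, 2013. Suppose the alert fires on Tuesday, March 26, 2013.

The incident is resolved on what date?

The incident channel is opened: May 7, 2013.
The fix is deployed: May 7, 2013 + 8 days = May 15, 2013.
The alert fires: Mar 26, 2013.
The on-call engineer is paged: Mar 26, 2013 + 41 days = May 6, 2013.
The root cause is identified: May 6, 2013 + 4 days = May 10, 2013.
Both prerequisites met — the fix is deployed (May 15, 2013), the root cause is identified (May 10, 2013); the later is May 15, 2013.
The incident is resolved: May 15, 2013 + 12 days = May 27, 2013.

Monday, May 27, 2013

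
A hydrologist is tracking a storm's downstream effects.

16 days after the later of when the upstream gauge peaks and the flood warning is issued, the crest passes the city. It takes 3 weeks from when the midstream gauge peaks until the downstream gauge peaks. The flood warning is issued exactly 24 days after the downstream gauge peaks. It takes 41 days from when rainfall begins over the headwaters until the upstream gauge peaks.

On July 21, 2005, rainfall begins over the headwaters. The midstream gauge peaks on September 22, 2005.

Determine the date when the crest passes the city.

November 22, 2005

Rainfall begins over the headwaters: Jul 21, 2005.
The upstream gauge peaks: Jul 21, 2005 + 41 days = Aug 31, 2005.
The midstream gauge peaks: Sep 22, 2005.
The downstream gauge peaks: Sep 22, 2005 + 3 weeks = Oct 13, 2005.
The flood warning is issued: Oct 13, 2005 + 24 days = Nov 6, 2005.
Both prerequisites met — the upstream gauge peaks (Aug 31, 2005), the flood warning is issued (Nov 6, 2005); the later is Nov 6, 2005.
The crest passes the city: Nov 6, 2005 + 16 days = Nov 22, 2005.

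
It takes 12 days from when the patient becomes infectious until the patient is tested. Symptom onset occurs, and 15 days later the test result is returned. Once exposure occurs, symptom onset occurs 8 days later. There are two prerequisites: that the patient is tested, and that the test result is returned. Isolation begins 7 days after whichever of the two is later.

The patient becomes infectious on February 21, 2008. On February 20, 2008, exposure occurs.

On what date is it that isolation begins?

The patient becomes infectious: Feb 21, 2008.
The patient is tested: Feb 21, 2008 + 12 days = Mar 4, 2008.
Exposure occurs: Feb 20, 2008.
Symptom onset occurs: Feb 20, 2008 + 8 days = Feb 28, 2008.
The test result is returned: Feb 28, 2008 + 15 days = Mar 14, 2008.
Both prerequisites met — the patient is tested (Mar 4, 2008), the test result is returned (Mar 14, 2008); the later is Mar 14, 2008.
Isolation begins: Mar 14, 2008 + 7 days = Mar 21, 2008.

March 21, 2008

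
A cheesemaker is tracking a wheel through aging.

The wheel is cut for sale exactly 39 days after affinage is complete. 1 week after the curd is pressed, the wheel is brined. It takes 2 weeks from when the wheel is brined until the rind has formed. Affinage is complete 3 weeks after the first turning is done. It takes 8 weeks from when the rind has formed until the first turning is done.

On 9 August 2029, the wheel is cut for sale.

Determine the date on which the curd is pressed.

25 March 2029

The wheel is cut for sale: Aug 9, 2029.
Affinage is complete: Aug 9, 2029 − 39 days = Jul 1, 2029.
The first turning is done: Jul 1, 2029 − 3 weeks = Jun 10, 2029.
The rind has formed: Jun 10, 2029 − 8 weeks = Apr 15, 2029.
The wheel is brined: Apr 15, 2029 − 2 weeks = Apr 1, 2029.
The curd is pressed: Apr 1, 2029 − 1 week = Mar 25, 2029.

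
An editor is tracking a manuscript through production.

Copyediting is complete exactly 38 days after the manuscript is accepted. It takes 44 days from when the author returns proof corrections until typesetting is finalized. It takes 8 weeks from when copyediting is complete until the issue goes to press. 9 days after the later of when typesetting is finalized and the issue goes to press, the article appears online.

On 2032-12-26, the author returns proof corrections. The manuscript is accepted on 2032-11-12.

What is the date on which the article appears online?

2033-02-23

The author returns proof corrections: Dec 26, 2032.
Typesetting is finalized: Dec 26, 2032 + 44 days = Feb 8, 2033.
The manuscript is accepted: Nov 12, 2032.
Copyediting is complete: Nov 12, 2032 + 38 days = Dec 20, 2032.
The issue goes to press: Dec 20, 2032 + 8 weeks = Feb 14, 2033.
Both prerequisites met — typesetting is finalized (Feb 8, 2033), the issue goes to press (Feb 14, 2033); the later is Feb 14, 2033.
The article appears online: Feb 14, 2033 + 9 days = Feb 23, 2033.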